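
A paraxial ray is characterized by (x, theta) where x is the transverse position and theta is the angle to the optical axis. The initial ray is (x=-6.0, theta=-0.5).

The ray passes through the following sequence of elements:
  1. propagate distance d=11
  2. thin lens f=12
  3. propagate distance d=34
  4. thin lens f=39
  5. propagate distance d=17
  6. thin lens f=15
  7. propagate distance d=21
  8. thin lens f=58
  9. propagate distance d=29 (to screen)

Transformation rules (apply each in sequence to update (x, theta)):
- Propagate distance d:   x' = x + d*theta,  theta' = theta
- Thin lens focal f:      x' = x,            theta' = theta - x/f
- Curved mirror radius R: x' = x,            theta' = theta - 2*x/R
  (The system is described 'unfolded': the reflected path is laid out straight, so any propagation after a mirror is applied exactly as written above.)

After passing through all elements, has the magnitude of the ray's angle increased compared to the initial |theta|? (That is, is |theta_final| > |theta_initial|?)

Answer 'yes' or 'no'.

Answer: no

Derivation:
Initial: x=-6.0000 theta=-0.5000
After 1 (propagate distance d=11): x=-11.5000 theta=-0.5000
After 2 (thin lens f=12): x=-11.5000 theta=11/24 (≈0.4583)
After 3 (propagate distance d=34): x=49/12 (≈4.0833) theta=11/24 (≈0.4583)
After 4 (thin lens f=39): x=49/12 (≈4.0833) theta=331/936 (≈0.3536)
After 5 (propagate distance d=17): x=9449/936 (≈10.0951) theta=331/936 (≈0.3536)
After 6 (thin lens f=15): x=9449/936 (≈10.0951) theta=-1121/3510 (≈-0.3194)
After 7 (propagate distance d=21): x=15857/4680 (≈3.3882) theta=-1121/3510 (≈-0.3194)
After 8 (thin lens f=58): x=15857/4680 (≈3.3882) theta=-307643/814320 (≈-0.3778)
After 9 (propagate distance d=29 (to screen)): x=-212501/28080 (≈-7.5677) theta=-307643/814320 (≈-0.3778)
|theta_initial|=0.5000 |theta_final|=307643/814320 (≈0.3778) -> not increased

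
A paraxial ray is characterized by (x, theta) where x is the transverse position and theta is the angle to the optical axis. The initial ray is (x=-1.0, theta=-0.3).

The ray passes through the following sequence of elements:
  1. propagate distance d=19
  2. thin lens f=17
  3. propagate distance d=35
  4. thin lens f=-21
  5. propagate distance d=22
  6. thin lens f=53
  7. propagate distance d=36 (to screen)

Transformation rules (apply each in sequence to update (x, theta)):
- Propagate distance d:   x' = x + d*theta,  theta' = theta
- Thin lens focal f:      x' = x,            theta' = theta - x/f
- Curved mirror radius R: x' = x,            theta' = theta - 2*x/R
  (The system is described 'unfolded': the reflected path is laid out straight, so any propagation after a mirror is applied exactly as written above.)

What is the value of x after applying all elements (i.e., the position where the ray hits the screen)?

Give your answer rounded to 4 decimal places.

Answer: -4.0232

Derivation:
Initial: x=-1.0000 theta=-0.3000
After 1 (propagate distance d=19): x=-6.7000 theta=-0.3000
After 2 (thin lens f=17): x=-6.7000 theta=8/85 (≈0.0941)
After 3 (propagate distance d=35): x=-579/170 (≈-3.4059) theta=8/85 (≈0.0941)
After 4 (thin lens f=-21): x=-579/170 (≈-3.4059) theta=-81/1190 (≈-0.0681)
After 5 (propagate distance d=22): x=-1167/238 (≈-4.9034) theta=-81/1190 (≈-0.0681)
After 6 (thin lens f=53): x=-1167/238 (≈-4.9034) theta=771/31535 (≈0.0244)
After 7 (propagate distance d=36 (to screen)): x=-36249/9010 (≈-4.0232) theta=771/31535 (≈0.0244)
Rounded to 4 decimal places: x = -4.0232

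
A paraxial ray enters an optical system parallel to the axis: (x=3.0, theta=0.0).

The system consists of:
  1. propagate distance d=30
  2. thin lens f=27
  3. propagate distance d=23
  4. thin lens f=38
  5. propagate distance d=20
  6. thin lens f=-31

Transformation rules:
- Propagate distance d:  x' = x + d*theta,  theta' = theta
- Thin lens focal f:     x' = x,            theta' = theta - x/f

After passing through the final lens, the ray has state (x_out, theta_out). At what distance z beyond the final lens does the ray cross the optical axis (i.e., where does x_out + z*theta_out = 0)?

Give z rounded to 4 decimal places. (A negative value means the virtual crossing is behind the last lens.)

Answer: -10.7176

Derivation:
Initial: x=3.0000 theta=0.0000
After 1 (propagate distance d=30): x=3.0000 theta=0.0000
After 2 (thin lens f=27): x=3.0000 theta=-1/9 (≈-0.1111)
After 3 (propagate distance d=23): x=4/9 (≈0.4444) theta=-1/9 (≈-0.1111)
After 4 (thin lens f=38): x=4/9 (≈0.4444) theta=-7/57 (≈-0.1228)
After 5 (propagate distance d=20): x=-344/171 (≈-2.0117) theta=-7/57 (≈-0.1228)
After 6 (thin lens f=-31): x=-344/171 (≈-2.0117) theta=-995/5301 (≈-0.1877)
z_focus = -x_out/theta_out = -(-344/171)/(-995/5301) = -10664/995 ≈ -10.7176
Rounded to 4 decimal places: z = -10.7176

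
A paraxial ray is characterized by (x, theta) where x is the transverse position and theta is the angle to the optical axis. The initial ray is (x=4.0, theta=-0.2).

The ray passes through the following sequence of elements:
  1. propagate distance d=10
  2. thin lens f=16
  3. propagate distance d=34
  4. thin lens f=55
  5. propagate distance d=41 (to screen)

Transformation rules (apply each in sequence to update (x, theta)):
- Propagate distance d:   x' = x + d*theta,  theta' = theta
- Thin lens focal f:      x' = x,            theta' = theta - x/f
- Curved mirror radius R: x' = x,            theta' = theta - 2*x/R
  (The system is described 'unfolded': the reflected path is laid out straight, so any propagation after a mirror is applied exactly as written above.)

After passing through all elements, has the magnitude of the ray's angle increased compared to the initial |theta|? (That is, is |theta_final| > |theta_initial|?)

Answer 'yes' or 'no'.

Answer: no

Derivation:
Initial: x=4.0000 theta=-0.2000
After 1 (propagate distance d=10): x=2.0000 theta=-0.2000
After 2 (thin lens f=16): x=2.0000 theta=-0.3250
After 3 (propagate distance d=34): x=-9.0500 theta=-0.3250
After 4 (thin lens f=55): x=-9.0500 theta=-353/2200 (≈-0.1605)
After 5 (propagate distance d=41 (to screen)): x=-34383/2200 (≈-15.6286) theta=-353/2200 (≈-0.1605)
|theta_initial|=0.2000 |theta_final|=353/2200 (≈0.1605) -> not increased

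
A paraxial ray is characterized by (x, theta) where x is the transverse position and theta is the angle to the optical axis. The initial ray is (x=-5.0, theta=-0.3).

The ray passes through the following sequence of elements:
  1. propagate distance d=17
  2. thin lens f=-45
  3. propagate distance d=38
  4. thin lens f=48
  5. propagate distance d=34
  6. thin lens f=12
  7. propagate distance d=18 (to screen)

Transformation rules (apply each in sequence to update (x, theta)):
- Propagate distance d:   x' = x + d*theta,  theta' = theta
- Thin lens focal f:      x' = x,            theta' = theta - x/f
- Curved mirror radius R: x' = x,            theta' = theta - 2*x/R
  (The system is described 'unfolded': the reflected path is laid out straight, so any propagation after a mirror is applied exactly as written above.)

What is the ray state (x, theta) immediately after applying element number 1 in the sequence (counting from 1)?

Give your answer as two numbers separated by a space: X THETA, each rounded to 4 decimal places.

Initial: x=-5.0000 theta=-0.3000
After 1 (propagate distance d=17): x=-10.1000 theta=-0.3000
Rounded to 4 decimal places: x = -10.1000, theta = -0.3000

Answer: -10.1000 -0.3000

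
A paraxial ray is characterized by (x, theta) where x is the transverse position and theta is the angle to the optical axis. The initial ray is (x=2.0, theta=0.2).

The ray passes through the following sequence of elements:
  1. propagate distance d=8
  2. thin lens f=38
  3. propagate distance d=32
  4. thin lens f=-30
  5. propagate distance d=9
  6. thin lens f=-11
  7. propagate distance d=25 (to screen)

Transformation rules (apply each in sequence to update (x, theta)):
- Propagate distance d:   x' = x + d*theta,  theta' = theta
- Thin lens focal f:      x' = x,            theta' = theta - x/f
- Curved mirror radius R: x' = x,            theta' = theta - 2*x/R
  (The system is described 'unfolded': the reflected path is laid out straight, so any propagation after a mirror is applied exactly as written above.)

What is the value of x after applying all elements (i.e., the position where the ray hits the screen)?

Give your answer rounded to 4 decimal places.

Initial: x=2.0000 theta=0.2000
After 1 (propagate distance d=8): x=3.6000 theta=0.2000
After 2 (thin lens f=38): x=3.6000 theta=2/19 (≈0.1053)
After 3 (propagate distance d=32): x=662/95 (≈6.9684) theta=2/19 (≈0.1053)
After 4 (thin lens f=-30): x=662/95 (≈6.9684) theta=481/1425 (≈0.3375)
After 5 (propagate distance d=9): x=4753/475 (≈10.0063) theta=481/1425 (≈0.3375)
After 6 (thin lens f=-11): x=4753/475 (≈10.0063) theta=782/627 (≈1.2472)
After 7 (propagate distance d=25 (to screen)): x=645599/15675 (≈41.1865) theta=782/627 (≈1.2472)
Rounded to 4 decimal places: x = 41.1865

Answer: 41.1865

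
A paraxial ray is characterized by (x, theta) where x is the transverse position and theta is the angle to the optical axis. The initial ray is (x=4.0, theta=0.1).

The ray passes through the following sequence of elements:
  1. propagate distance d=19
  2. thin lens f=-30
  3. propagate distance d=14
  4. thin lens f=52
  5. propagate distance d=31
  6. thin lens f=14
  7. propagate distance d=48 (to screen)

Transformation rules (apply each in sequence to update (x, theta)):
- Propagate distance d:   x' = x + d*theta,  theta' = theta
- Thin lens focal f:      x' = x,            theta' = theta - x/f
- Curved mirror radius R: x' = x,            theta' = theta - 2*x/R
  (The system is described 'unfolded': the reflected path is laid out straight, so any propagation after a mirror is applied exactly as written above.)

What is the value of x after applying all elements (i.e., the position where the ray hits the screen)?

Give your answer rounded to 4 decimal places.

Answer: -27.2348

Derivation:
Initial: x=4.0000 theta=0.1000
After 1 (propagate distance d=19): x=5.9000 theta=0.1000
After 2 (thin lens f=-30): x=5.9000 theta=89/300 (≈0.2967)
After 3 (propagate distance d=14): x=754/75 (≈10.0533) theta=89/300 (≈0.2967)
After 4 (thin lens f=52): x=754/75 (≈10.0533) theta=31/300 (≈0.1033)
After 5 (propagate distance d=31): x=3977/300 (≈13.2567) theta=31/300 (≈0.1033)
After 6 (thin lens f=14): x=3977/300 (≈13.2567) theta=-1181/1400 (≈-0.8436)
After 7 (propagate distance d=48 (to screen)): x=-57193/2100 (≈-27.2348) theta=-1181/1400 (≈-0.8436)
Rounded to 4 decimal places: x = -27.2348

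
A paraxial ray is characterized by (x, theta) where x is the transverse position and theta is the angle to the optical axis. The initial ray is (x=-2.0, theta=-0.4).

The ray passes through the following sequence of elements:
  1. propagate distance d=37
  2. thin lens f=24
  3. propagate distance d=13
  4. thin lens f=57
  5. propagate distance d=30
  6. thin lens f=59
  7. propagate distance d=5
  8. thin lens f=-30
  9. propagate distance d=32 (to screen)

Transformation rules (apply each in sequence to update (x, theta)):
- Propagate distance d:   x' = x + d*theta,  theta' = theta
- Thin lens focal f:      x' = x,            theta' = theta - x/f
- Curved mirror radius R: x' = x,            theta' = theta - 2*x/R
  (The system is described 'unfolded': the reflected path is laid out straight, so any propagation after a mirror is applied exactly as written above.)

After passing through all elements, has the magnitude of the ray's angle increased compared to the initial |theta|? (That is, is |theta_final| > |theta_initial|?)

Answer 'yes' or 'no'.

Initial: x=-2.0000 theta=-0.4000
After 1 (propagate distance d=37): x=-16.8000 theta=-0.4000
After 2 (thin lens f=24): x=-16.8000 theta=0.3000
After 3 (propagate distance d=13): x=-12.9000 theta=0.3000
After 4 (thin lens f=57): x=-12.9000 theta=10/19 (≈0.5263)
After 5 (propagate distance d=30): x=549/190 (≈2.8895) theta=10/19 (≈0.5263)
After 6 (thin lens f=59): x=549/190 (≈2.8895) theta=5351/11210 (≈0.4773)
After 7 (propagate distance d=5): x=29573/5605 (≈5.2762) theta=5351/11210 (≈0.4773)
After 8 (thin lens f=-30): x=29573/5605 (≈5.2762) theta=54919/84075 (≈0.6532)
After 9 (propagate distance d=32 (to screen)): x=2201003/84075 (≈26.1790) theta=54919/84075 (≈0.6532)
|theta_initial|=0.4000 |theta_final|=54919/84075 (≈0.6532) -> increased

Answer: yes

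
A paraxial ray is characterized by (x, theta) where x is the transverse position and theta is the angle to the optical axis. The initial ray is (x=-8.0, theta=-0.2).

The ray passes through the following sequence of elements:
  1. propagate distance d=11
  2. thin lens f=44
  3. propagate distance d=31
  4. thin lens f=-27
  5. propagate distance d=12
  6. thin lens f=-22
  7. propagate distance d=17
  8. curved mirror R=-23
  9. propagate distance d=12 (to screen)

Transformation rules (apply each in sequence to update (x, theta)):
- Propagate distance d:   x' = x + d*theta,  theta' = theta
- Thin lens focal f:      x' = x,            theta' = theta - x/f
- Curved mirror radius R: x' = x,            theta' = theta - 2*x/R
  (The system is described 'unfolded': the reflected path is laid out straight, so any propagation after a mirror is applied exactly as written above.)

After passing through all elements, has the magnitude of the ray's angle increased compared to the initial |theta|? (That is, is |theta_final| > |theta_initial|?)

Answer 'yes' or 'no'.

Initial: x=-8.0000 theta=-0.2000
After 1 (propagate distance d=11): x=-10.2000 theta=-0.2000
After 2 (thin lens f=44): x=-10.2000 theta=7/220 (≈0.0318)
After 3 (propagate distance d=31): x=-2027/220 (≈-9.2136) theta=7/220 (≈0.0318)
After 4 (thin lens f=-27): x=-2027/220 (≈-9.2136) theta=-919/2970 (≈-0.3094)
After 5 (propagate distance d=12): x=-5119/396 (≈-12.9268) theta=-919/2970 (≈-0.3094)
After 6 (thin lens f=-22): x=-5119/396 (≈-12.9268) theta=-117221/130680 (≈-0.8970)
After 7 (propagate distance d=17): x=-3682027/130680 (≈-28.1759) theta=-117221/130680 (≈-0.8970)
After 8 (curved mirror R=-23): x=-3682027/130680 (≈-28.1759) theta=-1117793/333960 (≈-3.3471)
After 9 (propagate distance d=12 (to screen)): x=-41081653/601128 (≈-68.3409) theta=-1117793/333960 (≈-3.3471)
|theta_initial|=0.2000 |theta_final|=1117793/333960 (≈3.3471) -> increased

Answer: yes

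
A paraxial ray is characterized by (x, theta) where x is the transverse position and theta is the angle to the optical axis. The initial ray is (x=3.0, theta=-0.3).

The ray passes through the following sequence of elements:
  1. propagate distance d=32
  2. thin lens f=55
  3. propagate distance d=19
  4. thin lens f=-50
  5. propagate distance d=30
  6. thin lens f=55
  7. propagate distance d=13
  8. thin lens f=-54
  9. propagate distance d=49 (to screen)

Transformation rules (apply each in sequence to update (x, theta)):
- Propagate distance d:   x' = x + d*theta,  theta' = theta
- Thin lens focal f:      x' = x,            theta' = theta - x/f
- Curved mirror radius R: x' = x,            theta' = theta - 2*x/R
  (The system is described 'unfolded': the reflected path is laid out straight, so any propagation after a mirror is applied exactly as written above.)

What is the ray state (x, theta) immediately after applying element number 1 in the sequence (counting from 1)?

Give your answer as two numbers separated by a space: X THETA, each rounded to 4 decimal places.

Initial: x=3.0000 theta=-0.3000
After 1 (propagate distance d=32): x=-6.6000 theta=-0.3000
Rounded to 4 decimal places: x = -6.6000, theta = -0.3000

Answer: -6.6000 -0.3000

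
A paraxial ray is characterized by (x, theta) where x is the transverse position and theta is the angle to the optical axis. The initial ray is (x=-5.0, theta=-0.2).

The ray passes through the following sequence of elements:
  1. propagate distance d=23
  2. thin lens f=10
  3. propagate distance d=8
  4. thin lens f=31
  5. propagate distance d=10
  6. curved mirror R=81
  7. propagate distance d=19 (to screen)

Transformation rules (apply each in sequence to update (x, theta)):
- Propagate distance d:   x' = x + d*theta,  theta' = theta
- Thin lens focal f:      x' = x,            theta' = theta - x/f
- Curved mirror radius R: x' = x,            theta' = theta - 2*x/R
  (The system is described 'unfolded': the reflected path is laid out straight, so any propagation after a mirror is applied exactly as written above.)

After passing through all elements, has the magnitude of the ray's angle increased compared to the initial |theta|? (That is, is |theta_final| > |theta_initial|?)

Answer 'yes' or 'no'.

Initial: x=-5.0000 theta=-0.2000
After 1 (propagate distance d=23): x=-9.6000 theta=-0.2000
After 2 (thin lens f=10): x=-9.6000 theta=0.7600
After 3 (propagate distance d=8): x=-3.5200 theta=0.7600
After 4 (thin lens f=31): x=-3.5200 theta=677/775 (≈0.8735)
After 5 (propagate distance d=10): x=4042/775 (≈5.2155) theta=677/775 (≈0.8735)
After 6 (curved mirror R=81): x=4042/775 (≈5.2155) theta=46753/62775 (≈0.7448)
After 7 (propagate distance d=19 (to screen)): x=1215709/62775 (≈19.3661) theta=46753/62775 (≈0.7448)
|theta_initial|=0.2000 |theta_final|=46753/62775 (≈0.7448) -> increased

Answer: yes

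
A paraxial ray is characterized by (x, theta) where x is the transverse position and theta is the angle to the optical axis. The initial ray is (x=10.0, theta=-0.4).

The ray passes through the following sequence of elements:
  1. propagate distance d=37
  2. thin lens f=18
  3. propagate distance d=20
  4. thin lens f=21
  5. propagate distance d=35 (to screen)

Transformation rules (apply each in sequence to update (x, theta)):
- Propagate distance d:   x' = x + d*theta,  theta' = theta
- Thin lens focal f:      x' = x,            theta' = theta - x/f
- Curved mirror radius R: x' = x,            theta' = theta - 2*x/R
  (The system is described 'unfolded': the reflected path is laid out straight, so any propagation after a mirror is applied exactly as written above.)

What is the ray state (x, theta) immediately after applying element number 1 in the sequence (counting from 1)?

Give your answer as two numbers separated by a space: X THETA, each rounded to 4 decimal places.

Answer: -4.8000 -0.4000

Derivation:
Initial: x=10.0000 theta=-0.4000
After 1 (propagate distance d=37): x=-4.8000 theta=-0.4000
Rounded to 4 decimal places: x = -4.8000, theta = -0.4000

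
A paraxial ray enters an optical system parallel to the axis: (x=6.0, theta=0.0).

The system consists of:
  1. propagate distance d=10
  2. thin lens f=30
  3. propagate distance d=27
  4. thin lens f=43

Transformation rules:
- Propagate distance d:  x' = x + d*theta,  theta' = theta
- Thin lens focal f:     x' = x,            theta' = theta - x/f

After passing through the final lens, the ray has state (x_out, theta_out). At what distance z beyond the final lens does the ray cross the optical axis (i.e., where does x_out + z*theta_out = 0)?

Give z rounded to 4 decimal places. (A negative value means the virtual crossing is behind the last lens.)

Initial: x=6.0000 theta=0.0000
After 1 (propagate distance d=10): x=6.0000 theta=0.0000
After 2 (thin lens f=30): x=6.0000 theta=-0.2000
After 3 (propagate distance d=27): x=0.6000 theta=-0.2000
After 4 (thin lens f=43): x=0.6000 theta=-46/215 (≈-0.2140)
z_focus = -x_out/theta_out = -(0.6000)/(-46/215) = 129/46 ≈ 2.8043
Rounded to 4 decimal places: z = 2.8043

Answer: 2.8043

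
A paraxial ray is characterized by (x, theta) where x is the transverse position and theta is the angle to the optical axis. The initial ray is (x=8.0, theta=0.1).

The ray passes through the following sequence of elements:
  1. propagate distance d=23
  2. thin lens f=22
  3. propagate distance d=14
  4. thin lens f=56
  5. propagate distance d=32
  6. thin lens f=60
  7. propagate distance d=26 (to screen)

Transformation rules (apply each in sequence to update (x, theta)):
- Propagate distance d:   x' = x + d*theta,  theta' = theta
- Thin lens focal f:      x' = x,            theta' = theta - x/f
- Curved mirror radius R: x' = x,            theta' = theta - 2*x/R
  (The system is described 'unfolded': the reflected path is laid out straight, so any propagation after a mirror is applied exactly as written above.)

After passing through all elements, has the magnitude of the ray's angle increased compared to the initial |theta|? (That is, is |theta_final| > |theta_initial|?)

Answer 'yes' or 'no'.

Answer: yes

Derivation:
Initial: x=8.0000 theta=0.1000
After 1 (propagate distance d=23): x=10.3000 theta=0.1000
After 2 (thin lens f=22): x=10.3000 theta=-81/220 (≈-0.3682)
After 3 (propagate distance d=14): x=283/55 (≈5.1455) theta=-81/220 (≈-0.3682)
After 4 (thin lens f=56): x=283/55 (≈5.1455) theta=-1417/3080 (≈-0.4601)
After 5 (propagate distance d=32): x=-3687/385 (≈-9.5766) theta=-1417/3080 (≈-0.4601)
After 6 (thin lens f=60): x=-3687/385 (≈-9.5766) theta=-661/2200 (≈-0.3005)
After 7 (propagate distance d=26 (to screen)): x=-133891/7700 (≈-17.3884) theta=-661/2200 (≈-0.3005)
|theta_initial|=0.1000 |theta_final|=661/2200 (≈0.3005) -> increased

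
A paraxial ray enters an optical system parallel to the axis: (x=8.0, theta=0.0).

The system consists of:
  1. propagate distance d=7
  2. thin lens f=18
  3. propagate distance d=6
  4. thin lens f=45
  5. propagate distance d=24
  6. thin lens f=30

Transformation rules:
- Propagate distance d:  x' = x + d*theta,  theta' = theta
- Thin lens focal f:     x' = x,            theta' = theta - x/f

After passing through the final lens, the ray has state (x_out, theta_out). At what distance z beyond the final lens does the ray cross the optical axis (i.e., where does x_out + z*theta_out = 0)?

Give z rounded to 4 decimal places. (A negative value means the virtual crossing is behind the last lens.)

Initial: x=8.0000 theta=0.0000
After 1 (propagate distance d=7): x=8.0000 theta=0.0000
After 2 (thin lens f=18): x=8.0000 theta=-4/9 (≈-0.4444)
After 3 (propagate distance d=6): x=16/3 (≈5.3333) theta=-4/9 (≈-0.4444)
After 4 (thin lens f=45): x=16/3 (≈5.3333) theta=-76/135 (≈-0.5630)
After 5 (propagate distance d=24): x=-368/45 (≈-8.1778) theta=-76/135 (≈-0.5630)
After 6 (thin lens f=30): x=-368/45 (≈-8.1778) theta=-196/675 (≈-0.2904)
z_focus = -x_out/theta_out = -(-368/45)/(-196/675) = -1380/49 ≈ -28.1633
Rounded to 4 decimal places: z = -28.1633

Answer: -28.1633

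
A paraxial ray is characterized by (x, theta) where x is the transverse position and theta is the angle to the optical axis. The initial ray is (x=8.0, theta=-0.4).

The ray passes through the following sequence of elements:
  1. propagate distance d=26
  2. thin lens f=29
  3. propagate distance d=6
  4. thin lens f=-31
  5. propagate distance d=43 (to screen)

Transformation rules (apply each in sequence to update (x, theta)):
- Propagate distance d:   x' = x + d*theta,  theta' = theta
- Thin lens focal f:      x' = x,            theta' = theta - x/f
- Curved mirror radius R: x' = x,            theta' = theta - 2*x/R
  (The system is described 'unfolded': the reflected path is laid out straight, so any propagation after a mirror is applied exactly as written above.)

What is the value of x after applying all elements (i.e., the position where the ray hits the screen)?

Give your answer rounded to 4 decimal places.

Initial: x=8.0000 theta=-0.4000
After 1 (propagate distance d=26): x=-2.4000 theta=-0.4000
After 2 (thin lens f=29): x=-2.4000 theta=-46/145 (≈-0.3172)
After 3 (propagate distance d=6): x=-624/145 (≈-4.3034) theta=-46/145 (≈-0.3172)
After 4 (thin lens f=-31): x=-624/145 (≈-4.3034) theta=-410/899 (≈-0.4561)
After 5 (propagate distance d=43 (to screen)): x=-107494/4495 (≈-23.9141) theta=-410/899 (≈-0.4561)
Rounded to 4 decimal places: x = -23.9141

Answer: -23.9141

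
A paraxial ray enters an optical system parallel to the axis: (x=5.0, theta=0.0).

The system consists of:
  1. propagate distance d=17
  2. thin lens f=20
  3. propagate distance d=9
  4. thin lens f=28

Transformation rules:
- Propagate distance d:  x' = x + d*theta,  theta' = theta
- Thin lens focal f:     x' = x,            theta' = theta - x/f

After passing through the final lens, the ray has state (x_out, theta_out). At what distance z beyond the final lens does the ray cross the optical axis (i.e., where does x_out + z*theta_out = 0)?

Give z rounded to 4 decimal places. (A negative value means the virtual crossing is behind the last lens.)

Initial: x=5.0000 theta=0.0000
After 1 (propagate distance d=17): x=5.0000 theta=0.0000
After 2 (thin lens f=20): x=5.0000 theta=-0.2500
After 3 (propagate distance d=9): x=2.7500 theta=-0.2500
After 4 (thin lens f=28): x=2.7500 theta=-39/112 (≈-0.3482)
z_focus = -x_out/theta_out = -(2.7500)/(-39/112) = 308/39 ≈ 7.8974
Rounded to 4 decimal places: z = 7.8974

Answer: 7.8974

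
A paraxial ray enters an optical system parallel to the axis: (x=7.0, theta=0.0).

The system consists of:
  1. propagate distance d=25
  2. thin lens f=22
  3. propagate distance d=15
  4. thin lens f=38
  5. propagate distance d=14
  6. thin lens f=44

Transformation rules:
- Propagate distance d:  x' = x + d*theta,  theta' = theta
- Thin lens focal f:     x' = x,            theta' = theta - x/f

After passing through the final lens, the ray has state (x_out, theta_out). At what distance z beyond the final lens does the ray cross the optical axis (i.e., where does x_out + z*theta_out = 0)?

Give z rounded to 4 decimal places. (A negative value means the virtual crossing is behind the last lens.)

Initial: x=7.0000 theta=0.0000
After 1 (propagate distance d=25): x=7.0000 theta=0.0000
After 2 (thin lens f=22): x=7.0000 theta=-7/22 (≈-0.3182)
After 3 (propagate distance d=15): x=49/22 (≈2.2273) theta=-7/22 (≈-0.3182)
After 4 (thin lens f=38): x=49/22 (≈2.2273) theta=-315/836 (≈-0.3768)
After 5 (propagate distance d=14): x=-637/209 (≈-3.0478) theta=-315/836 (≈-0.3768)
After 6 (thin lens f=44): x=-637/209 (≈-3.0478) theta=-707/2299 (≈-0.3075)
z_focus = -x_out/theta_out = -(-637/209)/(-707/2299) = -1001/101 ≈ -9.9109
Rounded to 4 decimal places: z = -9.9109

Answer: -9.9109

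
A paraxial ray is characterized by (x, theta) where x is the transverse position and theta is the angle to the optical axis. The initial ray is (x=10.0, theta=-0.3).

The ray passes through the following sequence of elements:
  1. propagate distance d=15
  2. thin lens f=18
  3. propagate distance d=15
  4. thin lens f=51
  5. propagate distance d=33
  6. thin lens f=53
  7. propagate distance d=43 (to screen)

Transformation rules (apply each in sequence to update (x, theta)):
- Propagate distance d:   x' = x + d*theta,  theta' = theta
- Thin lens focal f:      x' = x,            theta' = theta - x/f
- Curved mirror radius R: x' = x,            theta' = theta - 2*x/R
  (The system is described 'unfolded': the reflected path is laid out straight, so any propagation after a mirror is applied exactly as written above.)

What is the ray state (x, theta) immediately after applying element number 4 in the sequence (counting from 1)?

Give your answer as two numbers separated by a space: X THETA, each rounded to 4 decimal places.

Answer: -3.5833 -0.5353

Derivation:
Initial: x=10.0000 theta=-0.3000
After 1 (propagate distance d=15): x=5.5000 theta=-0.3000
After 2 (thin lens f=18): x=5.5000 theta=-109/180 (≈-0.6056)
After 3 (propagate distance d=15): x=-43/12 (≈-3.5833) theta=-109/180 (≈-0.6056)
After 4 (thin lens f=51): x=-43/12 (≈-3.5833) theta=-91/170 (≈-0.5353)
Rounded to 4 decimal places: x = -3.5833, theta = -0.5353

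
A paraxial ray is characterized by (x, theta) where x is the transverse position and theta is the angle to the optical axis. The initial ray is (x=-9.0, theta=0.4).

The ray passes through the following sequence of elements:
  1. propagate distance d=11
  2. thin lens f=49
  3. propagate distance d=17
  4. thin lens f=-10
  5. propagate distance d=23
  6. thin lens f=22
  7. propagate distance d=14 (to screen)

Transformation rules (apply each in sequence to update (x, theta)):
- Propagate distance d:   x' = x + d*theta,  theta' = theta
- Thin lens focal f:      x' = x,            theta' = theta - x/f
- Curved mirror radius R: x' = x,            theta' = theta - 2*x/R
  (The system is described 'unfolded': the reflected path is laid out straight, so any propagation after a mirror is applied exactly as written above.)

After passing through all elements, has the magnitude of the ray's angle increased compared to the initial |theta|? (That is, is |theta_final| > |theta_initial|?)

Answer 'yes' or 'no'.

Answer: no

Derivation:
Initial: x=-9.0000 theta=0.4000
After 1 (propagate distance d=11): x=-4.6000 theta=0.4000
After 2 (thin lens f=49): x=-4.6000 theta=121/245 (≈0.4939)
After 3 (propagate distance d=17): x=186/49 (≈3.7959) theta=121/245 (≈0.4939)
After 4 (thin lens f=-10): x=186/49 (≈3.7959) theta=214/245 (≈0.8735)
After 5 (propagate distance d=23): x=836/35 (≈23.8857) theta=214/245 (≈0.8735)
After 6 (thin lens f=22): x=836/35 (≈23.8857) theta=-52/245 (≈-0.2122)
After 7 (propagate distance d=14 (to screen)): x=732/35 (≈20.9143) theta=-52/245 (≈-0.2122)
|theta_initial|=0.4000 |theta_final|=52/245 (≈0.2122) -> not increased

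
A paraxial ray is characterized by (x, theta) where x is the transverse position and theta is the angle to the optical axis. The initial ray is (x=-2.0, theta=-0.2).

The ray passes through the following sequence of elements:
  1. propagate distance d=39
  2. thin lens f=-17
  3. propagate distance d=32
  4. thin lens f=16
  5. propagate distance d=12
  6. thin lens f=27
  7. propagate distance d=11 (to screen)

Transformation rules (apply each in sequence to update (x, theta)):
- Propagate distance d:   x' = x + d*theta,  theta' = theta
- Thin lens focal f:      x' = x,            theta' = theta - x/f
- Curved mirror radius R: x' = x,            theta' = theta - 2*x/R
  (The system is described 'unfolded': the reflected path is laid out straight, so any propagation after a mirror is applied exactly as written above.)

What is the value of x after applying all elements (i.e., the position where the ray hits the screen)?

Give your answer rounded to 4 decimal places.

Initial: x=-2.0000 theta=-0.2000
After 1 (propagate distance d=39): x=-9.8000 theta=-0.2000
After 2 (thin lens f=-17): x=-9.8000 theta=-66/85 (≈-0.7765)
After 3 (propagate distance d=32): x=-589/17 (≈-34.6471) theta=-66/85 (≈-0.7765)
After 4 (thin lens f=16): x=-589/17 (≈-34.6471) theta=1889/1360 (≈1.3890)
After 5 (propagate distance d=12): x=-6113/340 (≈-17.9794) theta=1889/1360 (≈1.3890)
After 6 (thin lens f=27): x=-6113/340 (≈-17.9794) theta=15091/7344 (≈2.0549)
After 7 (propagate distance d=11 (to screen)): x=169801/36720 (≈4.6242) theta=15091/7344 (≈2.0549)
Rounded to 4 decimal places: x = 4.6242

Answer: 4.6242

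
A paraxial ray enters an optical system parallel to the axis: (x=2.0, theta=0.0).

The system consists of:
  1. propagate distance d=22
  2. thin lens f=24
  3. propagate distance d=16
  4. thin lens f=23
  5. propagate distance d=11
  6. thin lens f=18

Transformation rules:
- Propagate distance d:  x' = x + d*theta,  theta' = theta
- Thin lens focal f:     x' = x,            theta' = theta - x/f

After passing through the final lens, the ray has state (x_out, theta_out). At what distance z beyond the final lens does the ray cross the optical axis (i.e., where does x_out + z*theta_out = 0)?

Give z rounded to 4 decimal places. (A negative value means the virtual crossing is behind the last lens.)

Initial: x=2.0000 theta=0.0000
After 1 (propagate distance d=22): x=2.0000 theta=0.0000
After 2 (thin lens f=24): x=2.0000 theta=-1/12 (≈-0.0833)
After 3 (propagate distance d=16): x=2/3 (≈0.6667) theta=-1/12 (≈-0.0833)
After 4 (thin lens f=23): x=2/3 (≈0.6667) theta=-31/276 (≈-0.1123)
After 5 (propagate distance d=11): x=-157/276 (≈-0.5688) theta=-31/276 (≈-0.1123)
After 6 (thin lens f=18): x=-157/276 (≈-0.5688) theta=-401/4968 (≈-0.0807)
z_focus = -x_out/theta_out = -(-157/276)/(-401/4968) = -2826/401 ≈ -7.0474
Rounded to 4 decimal places: z = -7.0474

Answer: -7.0474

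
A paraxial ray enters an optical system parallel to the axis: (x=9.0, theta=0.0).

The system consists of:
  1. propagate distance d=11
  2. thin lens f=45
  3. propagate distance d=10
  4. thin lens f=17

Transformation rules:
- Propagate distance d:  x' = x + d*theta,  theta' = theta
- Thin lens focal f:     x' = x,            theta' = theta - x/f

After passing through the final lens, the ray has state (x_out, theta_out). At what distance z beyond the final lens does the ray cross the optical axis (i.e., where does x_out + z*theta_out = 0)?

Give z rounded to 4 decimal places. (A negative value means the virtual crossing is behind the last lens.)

Initial: x=9.0000 theta=0.0000
After 1 (propagate distance d=11): x=9.0000 theta=0.0000
After 2 (thin lens f=45): x=9.0000 theta=-0.2000
After 3 (propagate distance d=10): x=7.0000 theta=-0.2000
After 4 (thin lens f=17): x=7.0000 theta=-52/85 (≈-0.6118)
z_focus = -x_out/theta_out = -(7.0000)/(-52/85) = 595/52 ≈ 11.4423
Rounded to 4 decimal places: z = 11.4423

Answer: 11.4423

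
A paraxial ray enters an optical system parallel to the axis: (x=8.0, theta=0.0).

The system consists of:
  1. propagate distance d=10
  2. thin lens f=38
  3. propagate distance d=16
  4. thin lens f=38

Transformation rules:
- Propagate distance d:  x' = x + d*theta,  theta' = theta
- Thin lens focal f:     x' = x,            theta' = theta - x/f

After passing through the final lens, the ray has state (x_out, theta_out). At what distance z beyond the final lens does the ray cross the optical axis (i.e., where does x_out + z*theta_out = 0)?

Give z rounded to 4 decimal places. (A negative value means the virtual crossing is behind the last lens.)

Answer: 13.9333

Derivation:
Initial: x=8.0000 theta=0.0000
After 1 (propagate distance d=10): x=8.0000 theta=0.0000
After 2 (thin lens f=38): x=8.0000 theta=-4/19 (≈-0.2105)
After 3 (propagate distance d=16): x=88/19 (≈4.6316) theta=-4/19 (≈-0.2105)
After 4 (thin lens f=38): x=88/19 (≈4.6316) theta=-120/361 (≈-0.3324)
z_focus = -x_out/theta_out = -(88/19)/(-120/361) = 209/15 ≈ 13.9333
Rounded to 4 decimal places: z = 13.9333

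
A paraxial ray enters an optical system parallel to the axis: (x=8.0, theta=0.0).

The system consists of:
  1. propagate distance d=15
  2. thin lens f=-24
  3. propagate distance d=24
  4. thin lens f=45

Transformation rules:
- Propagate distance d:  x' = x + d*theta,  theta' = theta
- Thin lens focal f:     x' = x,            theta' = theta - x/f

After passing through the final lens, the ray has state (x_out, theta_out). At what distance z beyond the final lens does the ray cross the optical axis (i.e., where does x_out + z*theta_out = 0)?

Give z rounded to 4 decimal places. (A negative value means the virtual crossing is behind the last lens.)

Initial: x=8.0000 theta=0.0000
After 1 (propagate distance d=15): x=8.0000 theta=0.0000
After 2 (thin lens f=-24): x=8.0000 theta=1/3 (≈0.3333)
After 3 (propagate distance d=24): x=16.0000 theta=1/3 (≈0.3333)
After 4 (thin lens f=45): x=16.0000 theta=-1/45 (≈-0.0222)
z_focus = -x_out/theta_out = -(16.0000)/(-1/45) = 720.0000
Rounded to 4 decimal places: z = 720.0000

Answer: 720.0000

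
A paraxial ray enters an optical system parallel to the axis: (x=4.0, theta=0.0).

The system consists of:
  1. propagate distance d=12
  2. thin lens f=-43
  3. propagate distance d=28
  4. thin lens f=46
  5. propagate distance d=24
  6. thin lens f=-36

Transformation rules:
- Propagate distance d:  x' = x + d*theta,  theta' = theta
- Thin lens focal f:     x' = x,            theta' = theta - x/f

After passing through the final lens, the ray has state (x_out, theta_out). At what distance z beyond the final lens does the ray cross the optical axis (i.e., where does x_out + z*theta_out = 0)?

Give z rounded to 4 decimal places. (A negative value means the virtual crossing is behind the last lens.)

Initial: x=4.0000 theta=0.0000
After 1 (propagate distance d=12): x=4.0000 theta=0.0000
After 2 (thin lens f=-43): x=4.0000 theta=4/43 (≈0.0930)
After 3 (propagate distance d=28): x=284/43 (≈6.6047) theta=4/43 (≈0.0930)
After 4 (thin lens f=46): x=284/43 (≈6.6047) theta=-50/989 (≈-0.0506)
After 5 (propagate distance d=24): x=124/23 (≈5.3913) theta=-50/989 (≈-0.0506)
After 6 (thin lens f=-36): x=124/23 (≈5.3913) theta=883/8901 (≈0.0992)
z_focus = -x_out/theta_out = -(124/23)/(883/8901) = -47988/883 ≈ -54.3465
Rounded to 4 decimal places: z = -54.3465

Answer: -54.3465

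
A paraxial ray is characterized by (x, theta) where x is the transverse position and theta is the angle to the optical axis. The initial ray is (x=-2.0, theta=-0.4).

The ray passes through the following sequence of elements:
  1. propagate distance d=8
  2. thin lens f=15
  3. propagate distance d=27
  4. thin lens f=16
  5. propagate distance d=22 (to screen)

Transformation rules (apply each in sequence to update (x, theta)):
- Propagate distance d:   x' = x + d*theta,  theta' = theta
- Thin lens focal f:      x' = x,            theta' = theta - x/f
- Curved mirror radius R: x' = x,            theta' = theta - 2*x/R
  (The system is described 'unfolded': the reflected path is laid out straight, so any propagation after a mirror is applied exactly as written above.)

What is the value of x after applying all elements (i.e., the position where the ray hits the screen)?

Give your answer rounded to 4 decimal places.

Answer: 1.3167

Derivation:
Initial: x=-2.0000 theta=-0.4000
After 1 (propagate distance d=8): x=-5.2000 theta=-0.4000
After 2 (thin lens f=15): x=-5.2000 theta=-4/75 (≈-0.0533)
After 3 (propagate distance d=27): x=-6.6400 theta=-4/75 (≈-0.0533)
After 4 (thin lens f=16): x=-6.6400 theta=217/600 (≈0.3617)
After 5 (propagate distance d=22 (to screen)): x=79/60 (≈1.3167) theta=217/600 (≈0.3617)
Rounded to 4 decimal places: x = 1.3167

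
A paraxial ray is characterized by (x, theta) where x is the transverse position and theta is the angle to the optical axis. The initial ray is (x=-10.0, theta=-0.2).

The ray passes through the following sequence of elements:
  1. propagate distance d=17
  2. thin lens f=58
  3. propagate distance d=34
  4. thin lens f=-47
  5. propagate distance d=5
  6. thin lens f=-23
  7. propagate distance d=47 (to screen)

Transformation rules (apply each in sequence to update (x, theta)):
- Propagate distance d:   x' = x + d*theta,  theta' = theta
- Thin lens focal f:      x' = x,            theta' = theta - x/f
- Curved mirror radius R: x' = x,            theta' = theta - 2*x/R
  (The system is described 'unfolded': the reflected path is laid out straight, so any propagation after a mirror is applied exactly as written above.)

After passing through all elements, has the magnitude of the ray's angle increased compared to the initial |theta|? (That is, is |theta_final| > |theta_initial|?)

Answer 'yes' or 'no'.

Answer: yes

Derivation:
Initial: x=-10.0000 theta=-0.2000
After 1 (propagate distance d=17): x=-13.4000 theta=-0.2000
After 2 (thin lens f=58): x=-13.4000 theta=9/290 (≈0.0310)
After 3 (propagate distance d=34): x=-358/29 (≈-12.3448) theta=9/290 (≈0.0310)
After 4 (thin lens f=-47): x=-358/29 (≈-12.3448) theta=-3157/13630 (≈-0.2316)
After 5 (propagate distance d=5): x=-36809/2726 (≈-13.5029) theta=-3157/13630 (≈-0.2316)
After 6 (thin lens f=-23): x=-36809/2726 (≈-13.5029) theta=-128328/156745 (≈-0.8187)
After 7 (propagate distance d=47 (to screen)): x=-16295867/313490 (≈-51.9821) theta=-128328/156745 (≈-0.8187)
|theta_initial|=0.2000 |theta_final|=128328/156745 (≈0.8187) -> increased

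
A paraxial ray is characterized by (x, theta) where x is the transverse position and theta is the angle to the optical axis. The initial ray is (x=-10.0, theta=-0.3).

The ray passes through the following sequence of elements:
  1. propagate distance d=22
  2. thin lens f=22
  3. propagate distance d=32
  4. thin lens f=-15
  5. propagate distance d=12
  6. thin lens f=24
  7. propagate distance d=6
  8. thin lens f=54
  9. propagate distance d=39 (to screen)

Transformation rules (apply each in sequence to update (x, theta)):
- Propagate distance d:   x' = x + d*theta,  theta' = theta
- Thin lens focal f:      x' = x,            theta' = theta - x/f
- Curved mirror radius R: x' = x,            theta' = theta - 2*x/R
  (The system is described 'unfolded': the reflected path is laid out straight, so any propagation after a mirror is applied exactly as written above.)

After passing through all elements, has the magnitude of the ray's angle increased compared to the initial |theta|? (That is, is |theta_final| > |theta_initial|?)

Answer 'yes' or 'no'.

Answer: no

Derivation:
Initial: x=-10.0000 theta=-0.3000
After 1 (propagate distance d=22): x=-16.6000 theta=-0.3000
After 2 (thin lens f=22): x=-16.6000 theta=5/11 (≈0.4545)
After 3 (propagate distance d=32): x=-113/55 (≈-2.0545) theta=5/11 (≈0.4545)
After 4 (thin lens f=-15): x=-113/55 (≈-2.0545) theta=262/825 (≈0.3176)
After 5 (propagate distance d=12): x=483/275 (≈1.7564) theta=262/825 (≈0.3176)
After 6 (thin lens f=24): x=483/275 (≈1.7564) theta=1613/6600 (≈0.2444)
After 7 (propagate distance d=6): x=709/220 (≈3.2227) theta=1613/6600 (≈0.2444)
After 8 (thin lens f=54): x=709/220 (≈3.2227) theta=2743/14850 (≈0.1847)
After 9 (propagate distance d=39 (to screen)): x=103223/9900 (≈10.4266) theta=2743/14850 (≈0.1847)
|theta_initial|=0.3000 |theta_final|=2743/14850 (≈0.1847) -> not increased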